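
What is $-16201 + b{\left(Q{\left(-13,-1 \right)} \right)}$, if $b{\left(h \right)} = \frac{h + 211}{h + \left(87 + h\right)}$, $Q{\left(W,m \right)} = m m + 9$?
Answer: $- \frac{1733286}{107} \approx -16199.0$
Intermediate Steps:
$Q{\left(W,m \right)} = 9 + m^{2}$ ($Q{\left(W,m \right)} = m^{2} + 9 = 9 + m^{2}$)
$b{\left(h \right)} = \frac{211 + h}{87 + 2 h}$
$-16201 + b{\left(Q{\left(-13,-1 \right)} \right)} = -16201 + \frac{211 + \left(9 + \left(-1\right)^{2}\right)}{87 + 2 \left(9 + \left(-1\right)^{2}\right)} = -16201 + \frac{211 + \left(9 + 1\right)}{87 + 2 \left(9 + 1\right)} = -16201 + \frac{211 + 10}{87 + 2 \cdot 10} = -16201 + \frac{1}{87 + 20} \cdot 221 = -16201 + \frac{1}{107} \cdot 221 = -16201 + \frac{221}{107} = - \frac{1733286}{107}$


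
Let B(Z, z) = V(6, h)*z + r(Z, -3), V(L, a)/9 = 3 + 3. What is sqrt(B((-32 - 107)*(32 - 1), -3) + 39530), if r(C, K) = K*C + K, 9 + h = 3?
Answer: 2*sqrt(13073) ≈ 228.67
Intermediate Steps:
h = -6 (h = -9 + 3 = -6)
r(C, K) = K + C*K (r(C, K) = C*K + K = K + C*K)
V(L, a) = 54 (V(L, a) = 9*(3 + 3) = 9*6 = 54)
B(Z, z) = -3 - 3*Z + 54*z (B(Z, z) = 54*z - 3*(1 + Z) = 54*z + (-3 - 3*Z) = -3 - 3*Z + 54*z)
sqrt(B((-32 - 107)*(32 - 1), -3) + 39530) = sqrt((-3 - 3*(-32 - 107)*(32 - 1) + 54*(-3)) + 39530) = sqrt((-3 - (-417)*31 - 162) + 39530) = sqrt((-3 - 3*(-4309) - 162) + 39530) = sqrt((-3 + 12927 - 162) + 39530) = sqrt(12762 + 39530) = sqrt(52292) = 2*sqrt(13073)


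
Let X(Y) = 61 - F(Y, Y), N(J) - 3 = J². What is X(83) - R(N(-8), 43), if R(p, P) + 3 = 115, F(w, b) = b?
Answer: -134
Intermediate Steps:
N(J) = 3 + J²
R(p, P) = 112 (R(p, P) = -3 + 115 = 112)
X(Y) = 61 - Y
X(83) - R(N(-8), 43) = (61 - 1*83) - 1*112 = (61 - 83) - 112 = -22 - 112 = -134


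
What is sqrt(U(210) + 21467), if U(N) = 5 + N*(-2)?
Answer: 2*sqrt(5263) ≈ 145.09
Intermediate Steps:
U(N) = 5 - 2*N
sqrt(U(210) + 21467) = sqrt((5 - 2*210) + 21467) = sqrt((5 - 420) + 21467) = sqrt(-415 + 21467) = sqrt(21052) = 2*sqrt(5263)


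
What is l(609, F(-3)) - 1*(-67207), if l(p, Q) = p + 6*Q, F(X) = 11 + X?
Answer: 67864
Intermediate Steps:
l(609, F(-3)) - 1*(-67207) = (609 + 6*(11 - 3)) - 1*(-67207) = (609 + 6*8) + 67207 = (609 + 48) + 67207 = 657 + 67207 = 67864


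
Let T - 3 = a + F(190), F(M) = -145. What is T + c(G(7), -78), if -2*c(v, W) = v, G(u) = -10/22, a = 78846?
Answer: 1731493/22 ≈ 78704.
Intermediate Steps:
G(u) = -5/11 (G(u) = -10*1/22 = -5/11)
c(v, W) = -v/2
T = 78704 (T = 3 + (78846 - 145) = 3 + 78701 = 78704)
T + c(G(7), -78) = 78704 - ½*(-5/11) = 78704 + 5/22 = 1731493/22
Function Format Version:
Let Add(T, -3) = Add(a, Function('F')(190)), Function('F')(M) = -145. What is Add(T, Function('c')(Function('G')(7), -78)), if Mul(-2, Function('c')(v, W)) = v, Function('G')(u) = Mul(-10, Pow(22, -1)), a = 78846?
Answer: Rational(1731493, 22) ≈ 78704.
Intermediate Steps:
Function('G')(u) = Rational(-5, 11) (Function('G')(u) = Mul(-10, Rational(1, 22)) = Rational(-5, 11))
Function('c')(v, W) = Mul(Rational(-1, 2), v)
T = 78704 (T = Add(3, Add(78846, -145)) = Add(3, 78701) = 78704)
Add(T, Function('c')(Function('G')(7), -78)) = Add(78704, Mul(Rational(-1, 2), Rational(-5, 11))) = Add(78704, Rational(5, 22)) = Rational(1731493, 22)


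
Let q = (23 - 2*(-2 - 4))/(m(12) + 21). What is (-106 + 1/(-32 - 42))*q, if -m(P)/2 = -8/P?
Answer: -823725/4958 ≈ -166.14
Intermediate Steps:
m(P) = 16/P (m(P) = -(-16)/P = 16/P)
q = 105/67 (q = (23 - 2*(-2 - 4))/(16/12 + 21) = (23 - 2*(-6))/(16*(1/12) + 21) = (23 + 12)/(4/3 + 21) = 35/(67/3) = 35*(3/67) = 105/67 ≈ 1.5672)
(-106 + 1/(-32 - 42))*q = (-106 + 1/(-32 - 42))*(105/67) = (-106 + 1/(-74))*(105/67) = (-106 - 1/74)*(105/67) = -7845/74*105/67 = -823725/4958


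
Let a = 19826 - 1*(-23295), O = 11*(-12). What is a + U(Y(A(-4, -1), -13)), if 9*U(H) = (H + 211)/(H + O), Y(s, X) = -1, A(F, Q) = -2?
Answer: 2457887/57 ≈ 43121.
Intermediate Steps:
O = -132
a = 43121 (a = 19826 + 23295 = 43121)
U(H) = (211 + H)/(9*(-132 + H)) (U(H) = ((H + 211)/(H - 132))/9 = ((211 + H)/(-132 + H))/9 = (211 + H)/(9*(-132 + H)))
a + U(Y(A(-4, -1), -13)) = 43121 + (211 - 1)/(9*(-132 - 1)) = 43121 + (1/9)*210/(-133) = 43121 + (1/9)*(-1/133)*210 = 43121 - 10/57 = 2457887/57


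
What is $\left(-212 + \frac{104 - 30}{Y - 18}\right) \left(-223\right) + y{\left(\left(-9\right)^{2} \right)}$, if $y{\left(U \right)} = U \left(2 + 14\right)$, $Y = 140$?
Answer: $\frac{2954641}{61} \approx 48437.0$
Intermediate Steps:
$y{\left(U \right)} = 16 U$ ($y{\left(U \right)} = U 16 = 16 U$)
$\left(-212 + \frac{104 - 30}{Y - 18}\right) \left(-223\right) + y{\left(\left(-9\right)^{2} \right)} = \left(-212 + \frac{104 - 30}{140 - 18}\right) \left(-223\right) + 16 \left(-9\right)^{2} = \left(-212 + \frac{74}{122}\right) \left(-223\right) + 16 \cdot 81 = \left(-212 + 74 \cdot \frac{1}{122}\right) \left(-223\right) + 1296 = \left(-212 + \frac{37}{61}\right) \left(-223\right) + 1296 = \left(- \frac{12895}{61}\right) \left(-223\right) + 1296 = \frac{2875585}{61} + 1296 = \frac{2954641}{61}$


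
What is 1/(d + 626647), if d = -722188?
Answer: -1/95541 ≈ -1.0467e-5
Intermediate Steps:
1/(d + 626647) = 1/(-722188 + 626647) = 1/(-95541) = -1/95541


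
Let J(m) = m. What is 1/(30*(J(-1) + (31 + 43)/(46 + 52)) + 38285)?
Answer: 49/1875605 ≈ 2.6125e-5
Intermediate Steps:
1/(30*(J(-1) + (31 + 43)/(46 + 52)) + 38285) = 1/(30*(-1 + (31 + 43)/(46 + 52)) + 38285) = 1/(30*(-1 + 74/98) + 38285) = 1/(30*(-1 + 74*(1/98)) + 38285) = 1/(30*(-1 + 37/49) + 38285) = 1/(30*(-12/49) + 38285) = 1/(-360/49 + 38285) = 1/(1875605/49) = 49/1875605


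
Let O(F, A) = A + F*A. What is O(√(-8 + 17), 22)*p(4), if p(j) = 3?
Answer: 264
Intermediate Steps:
O(F, A) = A + A*F
O(√(-8 + 17), 22)*p(4) = (22*(1 + √(-8 + 17)))*3 = (22*(1 + √9))*3 = (22*(1 + 3))*3 = (22*4)*3 = 88*3 = 264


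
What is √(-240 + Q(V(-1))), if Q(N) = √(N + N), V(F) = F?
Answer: √(-240 + I*√2) ≈ 0.04564 + 15.492*I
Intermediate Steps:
Q(N) = √2*√N (Q(N) = √(2*N) = √2*√N)
√(-240 + Q(V(-1))) = √(-240 + √2*√(-1)) = √(-240 + √2*I) = √(-240 + I*√2)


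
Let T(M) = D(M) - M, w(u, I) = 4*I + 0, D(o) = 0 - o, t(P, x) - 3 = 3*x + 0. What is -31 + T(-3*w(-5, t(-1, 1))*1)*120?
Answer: 17249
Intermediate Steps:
t(P, x) = 3 + 3*x (t(P, x) = 3 + (3*x + 0) = 3 + 3*x)
D(o) = -o
w(u, I) = 4*I
T(M) = -2*M (T(M) = -M - M = -2*M)
-31 + T(-3*w(-5, t(-1, 1))*1)*120 = -31 - 2*(-12*(3 + 3*1))*120 = -31 - 2*(-12*(3 + 3))*120 = -31 - 2*(-12*6)*120 = -31 - 2*(-3*24)*120 = -31 - (-144)*120 = -31 - 2*(-72)*120 = -31 + 144*120 = -31 + 17280 = 17249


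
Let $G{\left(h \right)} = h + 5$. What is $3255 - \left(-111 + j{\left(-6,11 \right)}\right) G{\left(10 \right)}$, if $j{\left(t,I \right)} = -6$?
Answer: $5010$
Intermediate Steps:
$G{\left(h \right)} = 5 + h$
$3255 - \left(-111 + j{\left(-6,11 \right)}\right) G{\left(10 \right)} = 3255 - \left(-111 - 6\right) \left(5 + 10\right) = 3255 - \left(-117\right) 15 = 3255 - -1755 = 3255 + 1755 = 5010$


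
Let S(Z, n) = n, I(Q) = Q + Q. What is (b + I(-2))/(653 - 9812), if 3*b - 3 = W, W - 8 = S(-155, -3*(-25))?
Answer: -74/27477 ≈ -0.0026932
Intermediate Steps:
I(Q) = 2*Q
W = 83 (W = 8 - 3*(-25) = 8 + 75 = 83)
b = 86/3 (b = 1 + (1/3)*83 = 1 + 83/3 = 86/3 ≈ 28.667)
(b + I(-2))/(653 - 9812) = (86/3 + 2*(-2))/(653 - 9812) = (86/3 - 4)/(-9159) = (74/3)*(-1/9159) = -74/27477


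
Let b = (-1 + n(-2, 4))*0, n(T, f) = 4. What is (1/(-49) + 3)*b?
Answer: 0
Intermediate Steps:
b = 0 (b = (-1 + 4)*0 = 3*0 = 0)
(1/(-49) + 3)*b = (1/(-49) + 3)*0 = (-1/49 + 3)*0 = (146/49)*0 = 0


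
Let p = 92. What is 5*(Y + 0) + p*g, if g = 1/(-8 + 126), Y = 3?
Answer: 931/59 ≈ 15.780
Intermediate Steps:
g = 1/118 ≈ 0.0084746
5*(Y + 0) + p*g = 5*(3 + 0) + 92*(1/118) = 5*3 + 46/59 = 15 + 46/59 = 931/59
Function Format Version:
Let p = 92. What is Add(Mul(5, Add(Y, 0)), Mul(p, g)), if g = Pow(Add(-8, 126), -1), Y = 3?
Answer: Rational(931, 59) ≈ 15.780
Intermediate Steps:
g = Rational(1, 118) (g = Pow(118, -1) = Rational(1, 118) ≈ 0.0084746)
Add(Mul(5, Add(Y, 0)), Mul(p, g)) = Add(Mul(5, Add(3, 0)), Mul(92, Rational(1, 118))) = Add(Mul(5, 3), Rational(46, 59)) = Add(15, Rational(46, 59)) = Rational(931, 59)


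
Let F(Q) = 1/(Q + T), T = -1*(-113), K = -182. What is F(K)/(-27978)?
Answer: 1/1930482 ≈ 5.1801e-7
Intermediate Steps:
T = 113
F(Q) = 1/(113 + Q) (F(Q) = 1/(Q + 113) = 1/(113 + Q))
F(K)/(-27978) = 1/((113 - 182)*(-27978)) = -1/27978/(-69) = -1/69*(-1/27978) = 1/1930482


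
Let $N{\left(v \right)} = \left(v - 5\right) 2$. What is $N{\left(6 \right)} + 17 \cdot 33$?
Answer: $563$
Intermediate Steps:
$N{\left(v \right)} = -10 + 2 v$ ($N{\left(v \right)} = \left(-5 + v\right) 2 = -10 + 2 v$)
$N{\left(6 \right)} + 17 \cdot 33 = \left(-10 + 2 \cdot 6\right) + 17 \cdot 33 = \left(-10 + 12\right) + 561 = 2 + 561 = 563$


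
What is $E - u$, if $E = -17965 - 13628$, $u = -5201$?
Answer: $-26392$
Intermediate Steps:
$E = -31593$ ($E = -17965 - 13628 = -31593$)
$E - u = -31593 - -5201 = -31593 + 5201 = -26392$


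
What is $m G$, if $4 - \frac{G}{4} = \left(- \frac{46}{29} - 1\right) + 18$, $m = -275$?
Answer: $\frac{364100}{29} \approx 12555.0$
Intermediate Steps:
$G = - \frac{1324}{29}$ ($G = 16 - 4 \left(\left(- \frac{46}{29} - 1\right) + 18\right) = 16 - 4 \left(- \frac{75}{29} + 18\right) = 16 - \frac{1788}{29} = - \frac{1324}{29} \approx -45.655$)
$m G = \left(-275\right) \left(- \frac{1324}{29}\right) = \frac{364100}{29}$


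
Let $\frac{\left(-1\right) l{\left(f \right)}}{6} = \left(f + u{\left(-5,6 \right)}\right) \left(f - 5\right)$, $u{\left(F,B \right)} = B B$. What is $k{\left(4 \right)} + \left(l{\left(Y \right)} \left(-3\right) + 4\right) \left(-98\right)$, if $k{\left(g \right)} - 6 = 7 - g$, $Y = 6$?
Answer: $-74471$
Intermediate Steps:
$u{\left(F,B \right)} = B^{2}$
$l{\left(f \right)} = - 6 \left(-5 + f\right) \left(36 + f\right)$ ($l{\left(f \right)} = - 6 \left(f + 6^{2}\right) \left(f - 5\right) = - 6 \left(f + 36\right) \left(-5 + f\right) = - 6 \left(36 + f\right) \left(-5 + f\right) = - 6 \left(-5 + f\right) \left(36 + f\right)$)
$k{\left(g \right)} = 13 - g$ ($k{\left(g \right)} = 6 - \left(-7 + g\right) = 13 - g$)
$k{\left(4 \right)} + \left(l{\left(Y \right)} \left(-3\right) + 4\right) \left(-98\right) = \left(13 - 4\right) + \left(\left(1080 - 1116 - 6 \cdot 6^{2}\right) \left(-3\right) + 4\right) \left(-98\right) = \left(13 - 4\right) + \left(\left(1080 - 1116 - 216\right) \left(-3\right) + 4\right) \left(-98\right) = 9 + \left(\left(1080 - 1116 - 216\right) \left(-3\right) + 4\right) \left(-98\right) = 9 + \left(\left(-252\right) \left(-3\right) + 4\right) \left(-98\right) = 9 + \left(756 + 4\right) \left(-98\right) = 9 + 760 \left(-98\right) = 9 - 74480 = -74471$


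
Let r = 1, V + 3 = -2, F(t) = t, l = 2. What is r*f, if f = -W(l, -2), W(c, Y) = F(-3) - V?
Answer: -2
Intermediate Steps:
V = -5 (V = -3 - 2 = -5)
W(c, Y) = 2 (W(c, Y) = -3 - 1*(-5) = -3 + 5 = 2)
f = -2 (f = -1*2 = -2)
r*f = 1*(-2) = -2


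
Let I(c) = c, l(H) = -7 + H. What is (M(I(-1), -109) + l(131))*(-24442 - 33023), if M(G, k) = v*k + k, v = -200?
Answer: -1253598975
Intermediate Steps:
M(G, k) = -199*k (M(G, k) = -200*k + k = -199*k)
(M(I(-1), -109) + l(131))*(-24442 - 33023) = (-199*(-109) + (-7 + 131))*(-24442 - 33023) = (21691 + 124)*(-57465) = 21815*(-57465) = -1253598975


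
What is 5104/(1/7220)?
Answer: 36850880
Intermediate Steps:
5104/(1/7220) = 5104*7220 = 36850880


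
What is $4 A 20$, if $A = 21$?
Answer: $1680$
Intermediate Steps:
$4 A 20 = 4 \cdot 21 \cdot 20 = 84 \cdot 20 = 1680$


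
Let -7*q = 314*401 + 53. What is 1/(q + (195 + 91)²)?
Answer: 7/446605 ≈ 1.5674e-5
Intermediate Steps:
q = -125967/7 (q = -(314*401 + 53)/7 = -(125914 + 53)/7 = -⅐*125967 = -125967/7 ≈ -17995.)
1/(q + (195 + 91)²) = 1/(-125967/7 + (195 + 91)²) = 1/(-125967/7 + 286²) = 1/(-125967/7 + 81796) = 1/(446605/7) = 7/446605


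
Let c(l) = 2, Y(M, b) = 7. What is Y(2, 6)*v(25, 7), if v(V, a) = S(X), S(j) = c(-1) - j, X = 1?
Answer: 7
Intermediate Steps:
S(j) = 2 - j
v(V, a) = 1 (v(V, a) = 2 - 1*1 = 2 - 1 = 1)
Y(2, 6)*v(25, 7) = 7*1 = 7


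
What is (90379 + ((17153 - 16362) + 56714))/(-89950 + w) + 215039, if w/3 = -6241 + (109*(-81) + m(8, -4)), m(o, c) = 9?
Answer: 29058717303/135133 ≈ 2.1504e+5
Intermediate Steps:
w = -45183 (w = 3*(-6241 + (109*(-81) + 9)) = 3*(-6241 + (-8829 + 9)) = 3*(-6241 - 8820) = 3*(-15061) = -45183)
(90379 + ((17153 - 16362) + 56714))/(-89950 + w) + 215039 = (90379 + ((17153 - 16362) + 56714))/(-89950 - 45183) + 215039 = (90379 + (791 + 56714))/(-135133) + 215039 = (90379 + 57505)*(-1/135133) + 215039 = 147884*(-1/135133) + 215039 = -147884/135133 + 215039 = 29058717303/135133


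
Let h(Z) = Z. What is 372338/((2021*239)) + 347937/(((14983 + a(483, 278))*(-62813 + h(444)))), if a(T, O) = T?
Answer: 7638059258567/9913183450258 ≈ 0.77050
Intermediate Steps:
372338/((2021*239)) + 347937/(((14983 + a(483, 278))*(-62813 + h(444)))) = 372338/((2021*239)) + 347937/(((14983 + 483)*(-62813 + 444))) = 372338/483019 + 347937/((15466*(-62369))) = 372338*(1/483019) + 347937/(-964598954) = 372338/483019 + 347937*(-1/964598954) = 372338/483019 - 347937/964598954 = 7638059258567/9913183450258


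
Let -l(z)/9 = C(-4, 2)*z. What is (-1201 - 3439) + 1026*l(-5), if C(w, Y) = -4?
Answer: -189320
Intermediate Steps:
l(z) = 36*z (l(z) = -(-36)*z = 36*z)
(-1201 - 3439) + 1026*l(-5) = (-1201 - 3439) + 1026*(36*(-5)) = -4640 + 1026*(-180) = -4640 - 184680 = -189320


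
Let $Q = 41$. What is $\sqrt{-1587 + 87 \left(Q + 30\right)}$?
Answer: $3 \sqrt{510} \approx 67.75$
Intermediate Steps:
$\sqrt{-1587 + 87 \left(Q + 30\right)} = \sqrt{-1587 + 87 \left(41 + 30\right)} = \sqrt{-1587 + 87 \cdot 71} = \sqrt{-1587 + 6177} = \sqrt{4590} = 3 \sqrt{510}$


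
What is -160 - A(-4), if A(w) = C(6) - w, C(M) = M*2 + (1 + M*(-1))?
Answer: -171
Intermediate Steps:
C(M) = 1 + M (C(M) = 2*M + (1 - M) = 1 + M)
A(w) = 7 - w (A(w) = (1 + 6) - w = 7 - w)
-160 - A(-4) = -160 - (7 - 1*(-4)) = -160 - (7 + 4) = -160 - 1*11 = -160 - 11 = -171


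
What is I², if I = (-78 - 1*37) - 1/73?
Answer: 70492816/5329 ≈ 13228.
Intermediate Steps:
I = -8396/73 (I = (-78 - 37) - 1*1/73 = -115 - 1/73 = -8396/73 ≈ -115.01)
I² = (-8396/73)² = 70492816/5329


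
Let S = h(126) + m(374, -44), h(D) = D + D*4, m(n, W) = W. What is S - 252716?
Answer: -252130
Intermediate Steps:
h(D) = 5*D (h(D) = D + 4*D = 5*D)
S = 586 (S = 5*126 - 44 = 630 - 44 = 586)
S - 252716 = 586 - 252716 = -252130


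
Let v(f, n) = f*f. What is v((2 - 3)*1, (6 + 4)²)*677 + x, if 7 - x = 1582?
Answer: -898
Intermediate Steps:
x = -1575 (x = 7 - 1*1582 = 7 - 1582 = -1575)
v(f, n) = f²
v((2 - 3)*1, (6 + 4)²)*677 + x = ((2 - 3)*1)²*677 - 1575 = (-1*1)²*677 - 1575 = (-1)²*677 - 1575 = 1*677 - 1575 = 677 - 1575 = -898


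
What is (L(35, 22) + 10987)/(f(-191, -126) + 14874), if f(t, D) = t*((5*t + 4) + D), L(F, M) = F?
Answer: 3674/73527 ≈ 0.049968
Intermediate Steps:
f(t, D) = t*(4 + D + 5*t) (f(t, D) = t*((4 + 5*t) + D) = t*(4 + D + 5*t))
(L(35, 22) + 10987)/(f(-191, -126) + 14874) = (35 + 10987)/(-191*(4 - 126 + 5*(-191)) + 14874) = 11022/(-191*(4 - 126 - 955) + 14874) = 11022/(-191*(-1077) + 14874) = 11022/(205707 + 14874) = 11022/220581 = 11022*(1/220581) = 3674/73527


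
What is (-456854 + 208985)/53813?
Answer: -247869/53813 ≈ -4.6061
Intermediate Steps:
(-456854 + 208985)/53813 = -247869*1/53813 = -247869/53813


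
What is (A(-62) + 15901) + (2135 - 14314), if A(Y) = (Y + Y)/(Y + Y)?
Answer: 3723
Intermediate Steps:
A(Y) = 1 (A(Y) = (2*Y)/((2*Y)) = (2*Y)*(1/(2*Y)) = 1)
(A(-62) + 15901) + (2135 - 14314) = (1 + 15901) + (2135 - 14314) = 15902 - 12179 = 3723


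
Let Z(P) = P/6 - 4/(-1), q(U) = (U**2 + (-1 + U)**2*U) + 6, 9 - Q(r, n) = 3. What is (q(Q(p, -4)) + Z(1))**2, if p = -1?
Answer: 1385329/36 ≈ 38481.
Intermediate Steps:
Q(r, n) = 6 (Q(r, n) = 9 - 1*3 = 9 - 3 = 6)
q(U) = 6 + U**2 + U*(-1 + U)**2 (q(U) = (U**2 + U*(-1 + U)**2) + 6 = 6 + U**2 + U*(-1 + U)**2)
Z(P) = 4 + P/6 (Z(P) = P*(1/6) - 4*(-1) = P/6 + 4 = 4 + P/6)
(q(Q(p, -4)) + Z(1))**2 = ((6 + 6 + 6**3 - 1*6**2) + (4 + (1/6)*1))**2 = ((6 + 6 + 216 - 1*36) + (4 + 1/6))**2 = ((6 + 6 + 216 - 36) + 25/6)**2 = (192 + 25/6)**2 = (1177/6)**2 = 1385329/36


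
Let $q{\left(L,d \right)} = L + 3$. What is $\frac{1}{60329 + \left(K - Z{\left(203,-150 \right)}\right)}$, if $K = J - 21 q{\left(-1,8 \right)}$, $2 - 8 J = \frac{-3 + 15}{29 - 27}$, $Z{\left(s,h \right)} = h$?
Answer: $\frac{2}{120873} \approx 1.6546 \cdot 10^{-5}$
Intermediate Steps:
$q{\left(L,d \right)} = 3 + L$
$J = - \frac{1}{2}$ ($J = \frac{1}{4} - \frac{\left(-3 + 15\right) \frac{1}{29 - 27}}{8} = \frac{1}{4} - \frac{12 \frac{1}{29 - 27}}{8} = \frac{1}{4} - \frac{12 \cdot \frac{1}{2}}{8} = \frac{1}{4} - \frac{3}{4} = - \frac{1}{2} \approx -0.5$)
$K = - \frac{85}{2}$ ($K = - \frac{1}{2} - 21 \left(3 - 1\right) = - \frac{1}{2} - 42 = - \frac{85}{2} \approx -42.5$)
$\frac{1}{60329 + \left(K - Z{\left(203,-150 \right)}\right)} = \frac{1}{60329 - - \frac{215}{2}} = \frac{1}{60329 + \left(- \frac{85}{2} + 150\right)} = \frac{1}{60329 + \frac{215}{2}} = \frac{1}{\frac{120873}{2}} = \frac{2}{120873}$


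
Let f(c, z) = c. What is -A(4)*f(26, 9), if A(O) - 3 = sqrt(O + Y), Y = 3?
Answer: -78 - 26*sqrt(7) ≈ -146.79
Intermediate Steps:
A(O) = 3 + sqrt(3 + O) (A(O) = 3 + sqrt(O + 3) = 3 + sqrt(3 + O))
-A(4)*f(26, 9) = -(3 + sqrt(3 + 4))*26 = -(3 + sqrt(7))*26 = -(78 + 26*sqrt(7)) = -78 - 26*sqrt(7)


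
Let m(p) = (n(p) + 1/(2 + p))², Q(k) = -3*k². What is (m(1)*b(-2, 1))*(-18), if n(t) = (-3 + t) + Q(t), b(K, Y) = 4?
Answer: -1568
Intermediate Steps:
n(t) = -3 + t - 3*t² (n(t) = (-3 + t) - 3*t² = -3 + t - 3*t²)
m(p) = (-3 + p + 1/(2 + p) - 3*p²)² (m(p) = ((-3 + p - 3*p²) + 1/(2 + p))² = (-3 + p + 1/(2 + p) - 3*p²)²)
(m(1)*b(-2, 1))*(-18) = (((5 + 1 + 3*1³ + 5*1²)²/(2 + 1)²)*4)*(-18) = (((5 + 1 + 3*1 + 5*1)²/3²)*4)*(-18) = (((5 + 1 + 3 + 5)²/9)*4)*(-18) = (((⅑)*14²)*4)*(-18) = (((⅑)*196)*4)*(-18) = ((196/9)*4)*(-18) = (784/9)*(-18) = -1568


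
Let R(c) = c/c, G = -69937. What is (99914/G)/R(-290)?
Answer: -99914/69937 ≈ -1.4286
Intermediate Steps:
R(c) = 1
(99914/G)/R(-290) = (99914/(-69937))/1 = (99914*(-1/69937))*1 = -99914/69937*1 = -99914/69937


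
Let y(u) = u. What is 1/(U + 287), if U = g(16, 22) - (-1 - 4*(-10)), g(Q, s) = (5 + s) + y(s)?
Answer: 1/297 ≈ 0.0033670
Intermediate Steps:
g(Q, s) = 5 + 2*s (g(Q, s) = (5 + s) + s = 5 + 2*s)
U = 10 (U = (5 + 2*22) - (-1 - 4*(-10)) = (5 + 44) - (-1 + 40) = 49 - 1*39 = 49 - 39 = 10)
1/(U + 287) = 1/(10 + 287) = 1/297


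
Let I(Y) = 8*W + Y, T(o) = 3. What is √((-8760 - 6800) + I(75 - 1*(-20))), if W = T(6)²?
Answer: I*√15393 ≈ 124.07*I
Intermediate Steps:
W = 9 (W = 3² = 9)
I(Y) = 72 + Y (I(Y) = 8*9 + Y = 72 + Y)
√((-8760 - 6800) + I(75 - 1*(-20))) = √((-8760 - 6800) + (72 + (75 - 1*(-20)))) = √(-15560 + (72 + (75 + 20))) = √(-15560 + (72 + 95)) = √(-15560 + 167) = √(-15393) = I*√15393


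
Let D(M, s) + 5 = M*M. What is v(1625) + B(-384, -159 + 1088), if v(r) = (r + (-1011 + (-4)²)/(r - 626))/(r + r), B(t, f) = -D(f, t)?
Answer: -280206051062/324675 ≈ -8.6304e+5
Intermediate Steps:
D(M, s) = -5 + M² (D(M, s) = -5 + M*M = -5 + M²)
B(t, f) = 5 - f² (B(t, f) = -(-5 + f²) = 5 - f²)
v(r) = (r - 995/(-626 + r))/(2*r) (v(r) = (r + (-1011 + 16)/(-626 + r))/((2*r)) = (r - 995/(-626 + r))*(1/(2*r)) = (r - 995/(-626 + r))/(2*r))
v(1625) + B(-384, -159 + 1088) = (½)*(-995 + 1625² - 626*1625)/(1625*(-626 + 1625)) + (5 - (-159 + 1088)²) = (½)*(1/1625)*(-995 + 2640625 - 1017250)/999 + (5 - 1*929²) = (½)*(1/1625)*(1/999)*1622380 + (5 - 1*863041) = 162238/324675 + (5 - 863041) = 162238/324675 - 863036 = -280206051062/324675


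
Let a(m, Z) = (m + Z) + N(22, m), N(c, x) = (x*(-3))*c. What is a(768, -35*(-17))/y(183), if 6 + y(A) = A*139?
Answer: -49325/25431 ≈ -1.9396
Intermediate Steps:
y(A) = -6 + 139*A (y(A) = -6 + A*139 = -6 + 139*A)
N(c, x) = -3*c*x (N(c, x) = (-3*x)*c = -3*c*x)
a(m, Z) = Z - 65*m (a(m, Z) = (m + Z) - 3*22*m = (Z + m) - 66*m = Z - 65*m)
a(768, -35*(-17))/y(183) = (-35*(-17) - 65*768)/(-6 + 139*183) = (595 - 49920)/(-6 + 25437) = -49325/25431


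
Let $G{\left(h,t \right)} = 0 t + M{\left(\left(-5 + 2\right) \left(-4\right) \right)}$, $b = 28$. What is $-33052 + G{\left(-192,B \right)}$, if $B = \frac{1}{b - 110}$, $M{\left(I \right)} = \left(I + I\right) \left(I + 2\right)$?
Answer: $-32716$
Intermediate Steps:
$M{\left(I \right)} = 2 I \left(2 + I\right)$
$B = - \frac{1}{82}$ ($B = \frac{1}{28 - 110} = \frac{1}{-82} = - \frac{1}{82} \approx -0.012195$)
$G{\left(h,t \right)} = 336$ ($G{\left(h,t \right)} = 0 t + 2 \left(-5 + 2\right) \left(-4\right) \left(2 + \left(-5 + 2\right) \left(-4\right)\right) = 0 + 2 \left(\left(-3\right) \left(-4\right)\right) \left(2 - -12\right) = 0 + 2 \cdot 12 \left(2 + 12\right) = 0 + 2 \cdot 12 \cdot 14 = 0 + 336 = 336$)
$-33052 + G{\left(-192,B \right)} = -33052 + 336 = -32716$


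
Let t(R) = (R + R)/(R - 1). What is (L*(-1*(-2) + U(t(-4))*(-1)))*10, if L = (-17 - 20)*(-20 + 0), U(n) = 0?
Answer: 14800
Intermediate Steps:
t(R) = 2*R/(-1 + R) (t(R) = (2*R)/(-1 + R) = 2*R/(-1 + R))
L = 740 (L = -37*(-20) = 740)
(L*(-1*(-2) + U(t(-4))*(-1)))*10 = (740*(-1*(-2) + 0*(-1)))*10 = (740*(2 + 0))*10 = (740*2)*10 = 1480*10 = 14800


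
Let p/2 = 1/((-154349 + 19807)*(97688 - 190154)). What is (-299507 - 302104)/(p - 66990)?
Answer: 3742189043140746/416696576359139 ≈ 8.9806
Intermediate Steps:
p = 1/6220280286 (p = 2/(((-154349 + 19807)*(97688 - 190154))) = 2/((-134542*(-92466))) = 2/12440560572 = 2*(1/12440560572) = 1/6220280286 ≈ 1.6076e-10)
(-299507 - 302104)/(p - 66990) = (-299507 - 302104)/(1/6220280286 - 66990) = -601611/(-416696576359139/6220280286) = -601611*(-6220280286/416696576359139) = 3742189043140746/416696576359139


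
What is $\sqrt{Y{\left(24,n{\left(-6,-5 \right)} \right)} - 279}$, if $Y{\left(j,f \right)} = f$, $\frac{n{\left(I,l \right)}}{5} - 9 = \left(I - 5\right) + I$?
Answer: $i \sqrt{319} \approx 17.861 i$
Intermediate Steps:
$n{\left(I,l \right)} = 20 + 10 I$ ($n{\left(I,l \right)} = 45 + 5 \left(\left(I - 5\right) + I\right) = 45 + 5 \left(\left(-5 + I\right) + I\right) = 45 + 5 \left(-5 + 2 I\right) = 45 + \left(-25 + 10 I\right) = 20 + 10 I$)
$\sqrt{Y{\left(24,n{\left(-6,-5 \right)} \right)} - 279} = \sqrt{\left(20 + 10 \left(-6\right)\right) - 279} = \sqrt{\left(20 - 60\right) - 279} = \sqrt{-40 - 279} = \sqrt{-319} = i \sqrt{319}$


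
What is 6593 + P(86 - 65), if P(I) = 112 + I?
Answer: 6726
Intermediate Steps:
6593 + P(86 - 65) = 6593 + (112 + (86 - 65)) = 6593 + (112 + 21) = 6593 + 133 = 6726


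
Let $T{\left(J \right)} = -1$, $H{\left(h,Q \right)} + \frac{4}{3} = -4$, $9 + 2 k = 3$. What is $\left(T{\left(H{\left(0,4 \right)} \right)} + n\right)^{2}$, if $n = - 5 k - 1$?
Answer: $169$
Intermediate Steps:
$k = -3$ ($k = - \frac{9}{2} + \frac{1}{2} \cdot 3 = - \frac{9}{2} + \frac{3}{2} = -3$)
$H{\left(h,Q \right)} = - \frac{16}{3}$ ($H{\left(h,Q \right)} = - \frac{4}{3} - 4 = - \frac{16}{3}$)
$n = 14$ ($n = \left(-5\right) \left(-3\right) - 1 = 15 - 1 = 14$)
$\left(T{\left(H{\left(0,4 \right)} \right)} + n\right)^{2} = \left(-1 + 14\right)^{2} = 13^{2} = 169$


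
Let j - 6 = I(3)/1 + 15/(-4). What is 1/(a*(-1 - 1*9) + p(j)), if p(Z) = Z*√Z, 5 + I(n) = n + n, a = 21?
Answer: -13440/2820203 - 104*√13/2820203 ≈ -0.0048986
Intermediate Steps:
I(n) = -5 + 2*n (I(n) = -5 + (n + n) = -5 + 2*n)
j = 13/4 (j = 6 + ((-5 + 2*3)/1 + 15/(-4)) = 6 + ((-5 + 6)*1 + 15*(-¼)) = 6 + (1*1 - 15/4) = 6 + (1 - 15/4) = 6 - 11/4 = 13/4 ≈ 3.2500)
p(Z) = Z^(3/2)
1/(a*(-1 - 1*9) + p(j)) = 1/(21*(-1 - 1*9) + (13/4)^(3/2)) = 1/(21*(-1 - 9) + 13*√13/8) = 1/(21*(-10) + 13*√13/8) = 1/(-210 + 13*√13/8)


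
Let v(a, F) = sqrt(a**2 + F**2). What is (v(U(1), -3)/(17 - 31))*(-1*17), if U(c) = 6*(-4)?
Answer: 51*sqrt(65)/14 ≈ 29.370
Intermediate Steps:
U(c) = -24
v(a, F) = sqrt(F**2 + a**2)
(v(U(1), -3)/(17 - 31))*(-1*17) = (sqrt((-3)**2 + (-24)**2)/(17 - 31))*(-1*17) = (sqrt(9 + 576)/(-14))*(-17) = (sqrt(585)*(-1/14))*(-17) = ((3*sqrt(65))*(-1/14))*(-17) = -3*sqrt(65)/14*(-17) = 51*sqrt(65)/14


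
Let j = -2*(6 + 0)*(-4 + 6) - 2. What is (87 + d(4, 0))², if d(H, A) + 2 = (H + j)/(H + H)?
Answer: 108241/16 ≈ 6765.1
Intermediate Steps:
j = -26 (j = -12*2 - 2 = -2*12 - 2 = -24 - 2 = -26)
d(H, A) = -2 + (-26 + H)/(2*H) (d(H, A) = -2 + (H - 26)/(H + H) = -2 + (-26 + H)/((2*H)) = -2 + (-26 + H)*(1/(2*H)) = -2 + (-26 + H)/(2*H))
(87 + d(4, 0))² = (87 + (-3/2 - 13/4))² = (87 - 19/4)² = (329/4)² = 108241/16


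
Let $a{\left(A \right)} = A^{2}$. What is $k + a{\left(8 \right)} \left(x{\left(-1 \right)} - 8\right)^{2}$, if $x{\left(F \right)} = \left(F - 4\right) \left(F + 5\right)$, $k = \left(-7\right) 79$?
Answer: $49623$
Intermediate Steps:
$k = -553$
$x{\left(F \right)} = \left(-4 + F\right) \left(5 + F\right)$
$k + a{\left(8 \right)} \left(x{\left(-1 \right)} - 8\right)^{2} = -553 + 8^{2} \left(\left(-20 - 1 + \left(-1\right)^{2}\right) - 8\right)^{2} = -553 + 64 \left(\left(-20 - 1 + 1\right) - 8\right)^{2} = -553 + 64 \left(-20 - 8\right)^{2} = -553 + 64 \left(-28\right)^{2} = -553 + 64 \cdot 784 = -553 + 50176 = 49623$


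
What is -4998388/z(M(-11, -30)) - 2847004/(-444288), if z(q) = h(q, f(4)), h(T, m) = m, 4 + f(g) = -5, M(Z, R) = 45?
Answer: 185062452565/333216 ≈ 5.5538e+5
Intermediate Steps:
f(g) = -9 (f(g) = -4 - 5 = -9)
z(q) = -9
-4998388/z(M(-11, -30)) - 2847004/(-444288) = -4998388/(-9) - 2847004/(-444288) = -4998388*(-⅑) - 2847004*(-1/444288) = 4998388/9 + 711751/111072 = 185062452565/333216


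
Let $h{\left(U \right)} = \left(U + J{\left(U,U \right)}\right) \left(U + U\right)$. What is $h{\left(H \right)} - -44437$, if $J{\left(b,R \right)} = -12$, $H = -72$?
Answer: $56533$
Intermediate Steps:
$h{\left(U \right)} = 2 U \left(-12 + U\right)$ ($h{\left(U \right)} = \left(U - 12\right) \left(U + U\right) = \left(-12 + U\right) 2 U = 2 U \left(-12 + U\right)$)
$h{\left(H \right)} - -44437 = 2 \left(-72\right) \left(-12 - 72\right) - -44437 = 2 \left(-72\right) \left(-84\right) + 44437 = 12096 + 44437 = 56533$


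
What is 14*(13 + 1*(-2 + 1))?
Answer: 168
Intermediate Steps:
14*(13 + 1*(-2 + 1)) = 14*(13 + 1*(-1)) = 14*(13 - 1) = 14*12 = 168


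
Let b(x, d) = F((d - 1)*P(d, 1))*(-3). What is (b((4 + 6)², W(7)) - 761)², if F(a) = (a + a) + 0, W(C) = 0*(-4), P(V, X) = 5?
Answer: 534361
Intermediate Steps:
W(C) = 0
F(a) = 2*a (F(a) = 2*a + 0 = 2*a)
b(x, d) = 30 - 30*d (b(x, d) = (2*((d - 1)*5))*(-3) = (2*((-1 + d)*5))*(-3) = (2*(-5 + 5*d))*(-3) = (-10 + 10*d)*(-3) = 30 - 30*d)
(b((4 + 6)², W(7)) - 761)² = ((30 - 30*0) - 761)² = ((30 + 0) - 761)² = (30 - 761)² = (-731)² = 534361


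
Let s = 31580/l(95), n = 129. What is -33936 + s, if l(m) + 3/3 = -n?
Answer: -444326/13 ≈ -34179.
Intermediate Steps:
l(m) = -130 (l(m) = -1 - 1*129 = -1 - 129 = -130)
s = -3158/13 (s = 31580/(-130) = 31580*(-1/130) = -3158/13 ≈ -242.92)
-33936 + s = -33936 - 3158/13 = -444326/13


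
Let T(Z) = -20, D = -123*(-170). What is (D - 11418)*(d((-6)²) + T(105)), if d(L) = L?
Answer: 151872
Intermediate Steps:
D = 20910
(D - 11418)*(d((-6)²) + T(105)) = (20910 - 11418)*((-6)² - 20) = 9492*(36 - 20) = 9492*16 = 151872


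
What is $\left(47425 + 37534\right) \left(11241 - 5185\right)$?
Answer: $514511704$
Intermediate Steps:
$\left(47425 + 37534\right) \left(11241 - 5185\right) = 84959 \cdot 6056 = 514511704$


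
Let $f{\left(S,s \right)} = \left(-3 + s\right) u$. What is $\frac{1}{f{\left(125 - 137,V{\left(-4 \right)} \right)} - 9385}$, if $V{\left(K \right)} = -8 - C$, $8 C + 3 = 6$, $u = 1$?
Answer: $- \frac{8}{75171} \approx -0.00010642$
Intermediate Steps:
$C = \frac{3}{8}$ ($C = - \frac{3}{8} + \frac{1}{8} \cdot 6 = - \frac{3}{8} + \frac{3}{4} = \frac{3}{8} \approx 0.375$)
$V{\left(K \right)} = - \frac{67}{8}$ ($V{\left(K \right)} = -8 - \frac{3}{8} = - \frac{67}{8}$)
$f{\left(S,s \right)} = -3 + s$ ($f{\left(S,s \right)} = \left(-3 + s\right) 1 = -3 + s$)
$\frac{1}{f{\left(125 - 137,V{\left(-4 \right)} \right)} - 9385} = \frac{1}{\left(-3 - \frac{67}{8}\right) - 9385} = \frac{1}{- \frac{91}{8} - 9385} = \frac{1}{- \frac{75171}{8}} = - \frac{8}{75171}$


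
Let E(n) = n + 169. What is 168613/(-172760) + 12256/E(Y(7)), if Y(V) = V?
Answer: 130479417/1900360 ≈ 68.660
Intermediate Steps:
E(n) = 169 + n
168613/(-172760) + 12256/E(Y(7)) = 168613/(-172760) + 12256/(169 + 7) = 168613*(-1/172760) + 12256/176 = -168613/172760 + 12256*(1/176) = -168613/172760 + 766/11 = 130479417/1900360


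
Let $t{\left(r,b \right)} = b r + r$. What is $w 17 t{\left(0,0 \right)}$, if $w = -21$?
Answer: $0$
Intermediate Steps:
$t{\left(r,b \right)} = r + b r$
$w 17 t{\left(0,0 \right)} = \left(-21\right) 17 \cdot 0 \left(1 + 0\right) = - 357 \cdot 0 \cdot 1 = \left(-357\right) 0 = 0$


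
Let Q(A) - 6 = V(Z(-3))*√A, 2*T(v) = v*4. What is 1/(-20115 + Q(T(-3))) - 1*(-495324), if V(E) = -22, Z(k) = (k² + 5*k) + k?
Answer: 66765511995077/134791595 + 22*I*√6/404374785 ≈ 4.9532e+5 + 1.3326e-7*I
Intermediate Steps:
T(v) = 2*v (T(v) = (v*4)/2 = (4*v)/2 = 2*v)
Z(k) = k² + 6*k
Q(A) = 6 - 22*√A
1/(-20115 + Q(T(-3))) - 1*(-495324) = 1/(-20115 + (6 - 22*I*√6)) - 1*(-495324) = 1/(-20115 + (6 - 22*I*√6)) + 495324 = 1/(-20109 - 22*I*√6) + 495324 = 495324 + 1/(-20109 - 22*I*√6)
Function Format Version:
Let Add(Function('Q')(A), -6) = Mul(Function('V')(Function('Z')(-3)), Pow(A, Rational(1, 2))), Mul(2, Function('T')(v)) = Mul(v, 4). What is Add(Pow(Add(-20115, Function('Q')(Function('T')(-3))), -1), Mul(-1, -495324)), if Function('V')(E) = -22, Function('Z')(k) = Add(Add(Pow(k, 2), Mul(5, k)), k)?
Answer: Add(Rational(66765511995077, 134791595), Mul(Rational(22, 404374785), I, Pow(6, Rational(1, 2)))) ≈ Add(4.9532e+5, Mul(1.3326e-7, I))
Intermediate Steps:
Function('T')(v) = Mul(2, v) (Function('T')(v) = Mul(Rational(1, 2), Mul(v, 4)) = Mul(Rational(1, 2), Mul(4, v)) = Mul(2, v))
Function('Z')(k) = Add(Pow(k, 2), Mul(6, k))
Function('Q')(A) = Add(6, Mul(-22, Pow(A, Rational(1, 2))))
Add(Pow(Add(-20115, Function('Q')(Function('T')(-3))), -1), Mul(-1, -495324)) = Add(Pow(Add(-20115, Add(6, Mul(-22, Pow(Mul(2, -3), Rational(1, 2))))), -1), Mul(-1, -495324)) = Add(Pow(Add(-20115, Add(6, Mul(-22, Pow(-6, Rational(1, 2))))), -1), 495324) = Add(Pow(Add(-20115, Add(6, Mul(-22, Mul(I, Pow(6, Rational(1, 2)))))), -1), 495324) = Add(Pow(Add(-20115, Add(6, Mul(-22, I, Pow(6, Rational(1, 2))))), -1), 495324) = Add(Pow(Add(-20109, Mul(-22, I, Pow(6, Rational(1, 2)))), -1), 495324) = Add(495324, Pow(Add(-20109, Mul(-22, I, Pow(6, Rational(1, 2)))), -1))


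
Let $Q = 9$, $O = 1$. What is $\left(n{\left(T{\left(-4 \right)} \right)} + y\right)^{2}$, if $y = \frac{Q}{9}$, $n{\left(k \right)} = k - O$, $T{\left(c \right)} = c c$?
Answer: $256$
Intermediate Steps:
$T{\left(c \right)} = c^{2}$
$n{\left(k \right)} = -1 + k$ ($n{\left(k \right)} = k - 1 = -1 + k$)
$y = 1$ ($y = \frac{1}{9} \cdot 9 = 1$)
$\left(n{\left(T{\left(-4 \right)} \right)} + y\right)^{2} = \left(\left(-1 + \left(-4\right)^{2}\right) + 1\right)^{2} = \left(\left(-1 + 16\right) + 1\right)^{2} = \left(15 + 1\right)^{2} = 16^{2} = 256$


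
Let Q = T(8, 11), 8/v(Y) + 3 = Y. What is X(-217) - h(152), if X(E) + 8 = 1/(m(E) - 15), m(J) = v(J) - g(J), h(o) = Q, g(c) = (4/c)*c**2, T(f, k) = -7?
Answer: -46858/46913 ≈ -0.99883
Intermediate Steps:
v(Y) = 8/(-3 + Y)
g(c) = 4*c
Q = -7
h(o) = -7
m(J) = -4*J + 8/(-3 + J) (m(J) = 8/(-3 + J) - 4*J = -4*J + 8/(-3 + J))
X(E) = -8 + 1/(-15 + 4*(2 - E*(-3 + E))/(-3 + E)) (X(E) = -8 + 1/(4*(2 - E*(-3 + E))/(-3 + E) - 15) = -8 + 1/(-15 + 4*(2 - E*(-3 + E))/(-3 + E)))
X(-217) - h(152) = (64 - (-3 - 217)*(121 + 32*(-217)))/(-8 + (-3 - 217)*(15 + 4*(-217))) - 1*(-7) = (64 - 1*(-220)*(121 - 6944))/(-8 - 220*(15 - 868)) + 7 = (64 - 1*(-220)*(-6823))/(-8 - 220*(-853)) + 7 = (64 - 1501060)/(-8 + 187660) + 7 = -1500996/187652 + 7 = (1/187652)*(-1500996) + 7 = -375249/46913 + 7 = -46858/46913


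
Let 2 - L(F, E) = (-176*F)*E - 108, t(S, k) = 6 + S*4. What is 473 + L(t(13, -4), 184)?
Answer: 1878855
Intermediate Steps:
t(S, k) = 6 + 4*S
L(F, E) = 110 + 176*E*F (L(F, E) = 2 - ((-176*F)*E - 108) = 2 - (-176*E*F - 108) = 2 - (-108 - 176*E*F) = 2 + (108 + 176*E*F) = 110 + 176*E*F)
473 + L(t(13, -4), 184) = 473 + (110 + 176*184*(6 + 4*13)) = 473 + (110 + 176*184*(6 + 52)) = 473 + (110 + 176*184*58) = 473 + (110 + 1878272) = 473 + 1878382 = 1878855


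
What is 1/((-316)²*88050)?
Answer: 1/8792320800 ≈ 1.1374e-10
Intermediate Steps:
1/((-316)²*88050) = (1/88050)/99856 = (1/99856)*(1/88050) = 1/8792320800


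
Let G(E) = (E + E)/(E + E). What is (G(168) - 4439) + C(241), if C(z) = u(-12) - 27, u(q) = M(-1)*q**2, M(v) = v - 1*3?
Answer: -5041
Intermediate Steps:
M(v) = -3 + v (M(v) = v - 3 = -3 + v)
u(q) = -4*q**2 (u(q) = (-3 - 1)*q**2 = -4*q**2)
C(z) = -603 (C(z) = -4*(-12)**2 - 27 = -4*144 - 27 = -576 - 27 = -603)
G(E) = 1 (G(E) = (2*E)/((2*E)) = (2*E)*(1/(2*E)) = 1)
(G(168) - 4439) + C(241) = (1 - 4439) - 603 = -4438 - 603 = -5041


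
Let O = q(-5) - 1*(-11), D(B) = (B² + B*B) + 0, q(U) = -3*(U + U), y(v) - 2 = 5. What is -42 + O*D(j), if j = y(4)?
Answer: 3976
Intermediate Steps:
y(v) = 7 (y(v) = 2 + 5 = 7)
j = 7
q(U) = -6*U
D(B) = 2*B² (D(B) = (B² + B²) + 0 = 2*B² + 0 = 2*B²)
O = 41 (O = -6*(-5) - 1*(-11) = 30 + 11 = 41)
-42 + O*D(j) = -42 + 41*(2*7²) = -42 + 41*(2*49) = -42 + 41*98 = -42 + 4018 = 3976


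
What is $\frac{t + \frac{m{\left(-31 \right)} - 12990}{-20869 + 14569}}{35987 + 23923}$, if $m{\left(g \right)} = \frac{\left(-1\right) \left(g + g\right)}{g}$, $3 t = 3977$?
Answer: $\frac{298739}{13479750} \approx 0.022162$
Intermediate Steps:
$t = \frac{3977}{3}$ ($t = \frac{1}{3} \cdot 3977 = \frac{3977}{3} \approx 1325.7$)
$m{\left(g \right)} = -2$ ($m{\left(g \right)} = \frac{\left(-1\right) 2 g}{g} = \frac{\left(-2\right) g}{g} = -2$)
$\frac{t + \frac{m{\left(-31 \right)} - 12990}{-20869 + 14569}}{35987 + 23923} = \frac{\frac{3977}{3} + \frac{-2 - 12990}{-20869 + 14569}}{35987 + 23923} = \frac{\frac{3977}{3} - \frac{12992}{-6300}}{59910} = \left(\frac{3977}{3} - - \frac{464}{225}\right) \frac{1}{59910} = \left(\frac{3977}{3} + \frac{464}{225}\right) \frac{1}{59910} = \frac{298739}{225} \cdot \frac{1}{59910} = \frac{298739}{13479750}$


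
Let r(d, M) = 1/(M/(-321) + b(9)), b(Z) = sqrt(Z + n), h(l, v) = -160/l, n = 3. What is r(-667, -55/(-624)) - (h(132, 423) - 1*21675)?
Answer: 344395779126336365/15888190096911 + 80243384832*sqrt(3)/481460305967 ≈ 21677.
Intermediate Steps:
b(Z) = sqrt(3 + Z) (b(Z) = sqrt(Z + 3) = sqrt(3 + Z))
r(d, M) = 1/(2*sqrt(3) - M/321) (r(d, M) = 1/(M/(-321) + sqrt(3 + 9)) = 1/(M*(-1/321) + sqrt(12)) = 1/(-M/321 + 2*sqrt(3)) = 1/(2*sqrt(3) - M/321))
r(-667, -55/(-624)) - (h(132, 423) - 1*21675) = -321/(-55/(-624) - 642*sqrt(3)) - (-160/132 - 1*21675) = -321/(-55*(-1/624) - 642*sqrt(3)) - (-160*1/132 - 21675) = -321/(55/624 - 642*sqrt(3)) - (-40/33 - 21675) = -321/(55/624 - 642*sqrt(3)) - 1*(-715315/33) = -321/(55/624 - 642*sqrt(3)) + 715315/33 = 715315/33 - 321/(55/624 - 642*sqrt(3))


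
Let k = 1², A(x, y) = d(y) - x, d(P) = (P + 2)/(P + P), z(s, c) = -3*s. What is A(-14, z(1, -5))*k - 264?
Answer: -1499/6 ≈ -249.83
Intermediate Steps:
d(P) = (2 + P)/(2*P) (d(P) = (2 + P)/((2*P)) = (2 + P)*(1/(2*P)) = (2 + P)/(2*P))
A(x, y) = -x + (2 + y)/(2*y) (A(x, y) = (2 + y)/(2*y) - x = -x + (2 + y)/(2*y))
k = 1
A(-14, z(1, -5))*k - 264 = (½ + 1/(-3*1) - 1*(-14))*1 - 264 = (½ + 1/(-3) + 14)*1 - 264 = (½ - ⅓ + 14)*1 - 264 = (85/6)*1 - 264 = 85/6 - 264 = -1499/6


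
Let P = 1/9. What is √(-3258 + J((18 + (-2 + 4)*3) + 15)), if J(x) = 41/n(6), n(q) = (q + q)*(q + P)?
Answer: I*√39415035/110 ≈ 57.074*I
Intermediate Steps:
P = ⅑ ≈ 0.11111
n(q) = 2*q*(⅑ + q) (n(q) = (q + q)*(q + ⅑) = (2*q)*(⅑ + q) = 2*q*(⅑ + q))
J(x) = 123/220 (J(x) = 41/(((2/9)*6*(1 + 9*6))) = 41/(((2/9)*6*(1 + 54))) = 41/(((2/9)*6*55)) = 41/(220/3) = 41*(3/220) = 123/220)
√(-3258 + J((18 + (-2 + 4)*3) + 15)) = √(-3258 + 123/220) = √(-716637/220) = I*√39415035/110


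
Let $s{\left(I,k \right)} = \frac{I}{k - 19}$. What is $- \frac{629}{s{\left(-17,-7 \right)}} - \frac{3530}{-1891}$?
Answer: $- \frac{1815612}{1891} \approx -960.13$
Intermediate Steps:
$s{\left(I,k \right)} = \frac{I}{-19 + k}$
$- \frac{629}{s{\left(-17,-7 \right)}} - \frac{3530}{-1891} = - \frac{629}{\left(-17\right) \frac{1}{-19 - 7}} - \frac{3530}{-1891} = - \frac{629}{\left(-17\right) \frac{1}{-26}} - - \frac{3530}{1891} = - \frac{629}{\left(-17\right) \left(- \frac{1}{26}\right)} + \frac{3530}{1891} = - \frac{629}{\frac{17}{26}} + \frac{3530}{1891} = \left(-629\right) \frac{26}{17} + \frac{3530}{1891} = -962 + \frac{3530}{1891} = - \frac{1815612}{1891}$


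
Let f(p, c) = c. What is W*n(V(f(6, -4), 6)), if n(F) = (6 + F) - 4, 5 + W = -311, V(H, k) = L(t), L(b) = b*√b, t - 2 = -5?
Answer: -632 + 948*I*√3 ≈ -632.0 + 1642.0*I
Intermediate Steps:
t = -3 (t = 2 - 5 = -3)
L(b) = b^(3/2)
V(H, k) = -3*I*√3 (V(H, k) = (-3)^(3/2) = -3*I*√3)
W = -316 (W = -5 - 311 = -316)
n(F) = 2 + F
W*n(V(f(6, -4), 6)) = -316*(2 - 3*I*√3) = -632 + 948*I*√3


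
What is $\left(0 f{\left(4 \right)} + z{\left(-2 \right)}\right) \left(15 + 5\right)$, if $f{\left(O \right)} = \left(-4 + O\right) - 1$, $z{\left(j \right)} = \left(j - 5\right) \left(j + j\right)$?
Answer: $560$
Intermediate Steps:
$z{\left(j \right)} = 2 j \left(-5 + j\right)$ ($z{\left(j \right)} = \left(-5 + j\right) 2 j = 2 j \left(-5 + j\right)$)
$f{\left(O \right)} = -5 + O$
$\left(0 f{\left(4 \right)} + z{\left(-2 \right)}\right) \left(15 + 5\right) = \left(0 \left(-5 + 4\right) + 2 \left(-2\right) \left(-5 - 2\right)\right) \left(15 + 5\right) = \left(0 \left(-1\right) + 2 \left(-2\right) \left(-7\right)\right) 20 = \left(0 + 28\right) 20 = 28 \cdot 20 = 560$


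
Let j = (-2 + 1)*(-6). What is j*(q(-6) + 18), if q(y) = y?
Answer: 72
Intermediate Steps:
j = 6 (j = -1*(-6) = 6)
j*(q(-6) + 18) = 6*(-6 + 18) = 6*12 = 72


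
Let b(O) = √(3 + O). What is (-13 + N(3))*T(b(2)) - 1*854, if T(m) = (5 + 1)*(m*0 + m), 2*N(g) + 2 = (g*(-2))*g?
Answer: -854 - 138*√5 ≈ -1162.6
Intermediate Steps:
N(g) = -1 - g² (N(g) = -1 + ((g*(-2))*g)/2 = -1 + ((-2*g)*g)/2 = -1 + (-2*g²)/2 = -1 - g²)
T(m) = 6*m (T(m) = 6*(0 + m) = 6*m)
(-13 + N(3))*T(b(2)) - 1*854 = (-13 + (-1 - 1*3²))*(6*√(3 + 2)) - 1*854 = (-13 + (-1 - 1*9))*(6*√5) - 854 = (-13 + (-1 - 9))*(6*√5) - 854 = (-13 - 10)*(6*√5) - 854 = -138*√5 - 854 = -854 - 138*√5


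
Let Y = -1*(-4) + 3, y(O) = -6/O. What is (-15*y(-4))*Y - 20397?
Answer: -41109/2 ≈ -20555.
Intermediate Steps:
Y = 7 (Y = 4 + 3 = 7)
(-15*y(-4))*Y - 20397 = -(-90)/(-4)*7 - 20397 = -(-90)*(-1)/4*7 - 20397 = -15*3/2*7 - 20397 = -45/2*7 - 20397 = -315/2 - 20397 = -41109/2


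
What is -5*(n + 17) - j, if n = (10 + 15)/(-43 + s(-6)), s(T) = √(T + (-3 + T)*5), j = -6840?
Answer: 513595/76 + 5*I*√51/76 ≈ 6757.8 + 0.46983*I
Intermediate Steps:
s(T) = √(-15 + 6*T) (s(T) = √(T + (-15 + 5*T)) = √(-15 + 6*T))
n = 25/(-43 + I*√51) (n = (10 + 15)/(-43 + √(-15 + 6*(-6))) = 25/(-43 + √(-15 - 36)) = 25/(-43 + √(-51)) = 25/(-43 + I*√51) ≈ -0.56579 - 0.093966*I)
-5*(n + 17) - j = -5*((-43/76 - I*√51/76) + 17) - 1*(-6840) = -5*(1249/76 - I*√51/76) + 6840 = (-6245/76 + 5*I*√51/76) + 6840 = 513595/76 + 5*I*√51/76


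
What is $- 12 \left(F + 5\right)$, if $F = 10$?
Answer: $-180$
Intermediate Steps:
$- 12 \left(F + 5\right) = - 12 \left(10 + 5\right) = \left(-12\right) 15 = -180$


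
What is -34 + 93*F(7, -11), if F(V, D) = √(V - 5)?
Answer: -34 + 93*√2 ≈ 97.522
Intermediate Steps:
F(V, D) = √(-5 + V)
-34 + 93*F(7, -11) = -34 + 93*√(-5 + 7) = -34 + 93*√2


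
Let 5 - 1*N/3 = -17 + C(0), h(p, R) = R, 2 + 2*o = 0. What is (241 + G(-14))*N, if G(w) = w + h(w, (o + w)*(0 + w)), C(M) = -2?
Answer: 31464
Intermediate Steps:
o = -1 (o = -1 + (½)*0 = -1 + 0 = -1)
G(w) = w + w*(-1 + w) (G(w) = w + (-1 + w)*(0 + w) = w + (-1 + w)*w = w + w*(-1 + w))
N = 72 (N = 15 - 3*(-17 - 2) = 15 - 3*(-19) = 15 + 57 = 72)
(241 + G(-14))*N = (241 + (-14)²)*72 = (241 + 196)*72 = 437*72 = 31464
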